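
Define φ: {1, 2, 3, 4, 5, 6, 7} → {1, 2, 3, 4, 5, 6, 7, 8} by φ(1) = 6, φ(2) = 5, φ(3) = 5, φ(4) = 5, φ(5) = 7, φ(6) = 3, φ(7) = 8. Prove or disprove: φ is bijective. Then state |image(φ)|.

5

φ(2) = 5 = φ(3) with 2 ≠ 3, so φ is not injective, hence not bijective.
The image of φ is {3, 5, 6, 7, 8}, which has 5 elements.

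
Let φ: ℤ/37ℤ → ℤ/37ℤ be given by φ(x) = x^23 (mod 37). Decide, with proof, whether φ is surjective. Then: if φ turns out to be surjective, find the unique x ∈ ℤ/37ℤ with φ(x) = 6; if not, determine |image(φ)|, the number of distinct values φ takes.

Since 37 is prime, the nonzero elements of ℤ/37ℤ form a cyclic group of order 36.
As gcd(23, 36) = 1, raising to the 23rd power is a bijection on this group: if s^23 ≡ t^23 then (st^{−1})^23 = 1, and the only element of order dividing gcd(23, 36) = 1 is 1, so s = t.
With φ(0) = 0 this makes φ injective on all of ℤ/37ℤ, hence bijective (finite equal-size domain and codomain). In particular φ is surjective.
Since φ is surjective, we find the preimage of 6. The inverse of x ↦ x^23 on (ℤ/37ℤ)^× is x ↦ x^11, because 23·11 = 253 = 7·36 + 1 ≡ 1 (mod 36) and x^{36} = 1 for x ≠ 0 (Fermat). So φ⁻¹(6) = 6^11 mod 37.
Repeated squaring mod 37: 6^1 ≡ 6, 6^2 ≡ 6² = 36, 6^4 ≡ 36² = 1296 ≡ 1, 6^8 ≡ 1² = 1. Since 11 = 8 + 2 + 1, 6^11 ≡ 1·36·6: 1·36 = 36, then 36·6 = 216 ≡ 31. So 6^11 ≡ 31 (mod 37).
Hence φ⁻¹(6) = 31.

31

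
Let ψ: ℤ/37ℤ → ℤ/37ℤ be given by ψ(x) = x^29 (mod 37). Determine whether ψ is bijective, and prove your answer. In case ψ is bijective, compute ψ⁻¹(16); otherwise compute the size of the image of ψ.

Since 37 is prime, the nonzero elements of ℤ/37ℤ form a cyclic group of order 36.
As gcd(29, 36) = 1, raising to the 29th power is a bijection on this group: if a^29 ≡ b^29 then (ab^{−1})^29 = 1, and the only element of order dividing gcd(29, 36) = 1 is 1, so a = b.
With ψ(0) = 0 this makes ψ injective on all of ℤ/37ℤ, hence bijective (finite equal-size domain and codomain). In particular ψ is bijective.
Since ψ is bijective, we find the preimage of 16. The inverse of x ↦ x^29 on (ℤ/37ℤ)^× is x ↦ x^5, because 29·5 = 145 = 4·36 + 1 ≡ 1 (mod 36) and x^{36} = 1 for x ≠ 0 (Fermat). So ψ⁻¹(16) = 16^5 mod 37.
Repeated squaring mod 37: 16^1 ≡ 16, 16^2 ≡ 16² = 256 ≡ 34, 16^4 ≡ 34² = 1156 ≡ 9. Since 5 = 4 + 1, 16^5 ≡ 9·16: 9·16 = 144 ≡ 33. So 16^5 ≡ 33 (mod 37).
Hence ψ⁻¹(16) = 33.

33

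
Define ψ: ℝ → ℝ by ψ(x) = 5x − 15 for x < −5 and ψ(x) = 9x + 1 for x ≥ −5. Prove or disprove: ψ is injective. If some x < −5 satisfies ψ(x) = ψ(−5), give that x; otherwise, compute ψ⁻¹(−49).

-29/5

Both pieces are strictly increasing (slopes 5 and 9), so each is injective on its own interval.
The left piece maps (−∞, −5) onto (−∞, −40); the right piece maps [−5, ∞) onto [−44, ∞).
These images overlap. In particular ψ(−5) = −44 (right piece), and solving 5x − 15 = −44 on the left piece gives x = −29/5 < −5.
So ψ(−29/5) = ψ(−5) with −29/5 ≠ −5, and ψ is not injective. This x = −29/5 is the requested value below −5.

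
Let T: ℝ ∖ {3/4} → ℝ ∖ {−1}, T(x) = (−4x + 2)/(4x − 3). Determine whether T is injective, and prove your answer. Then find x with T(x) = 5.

Suppose T(u) = T(v). Cross-multiplying: (−4u + 2)(4v − 3) = (−4v + 2)(4u − 3).
Expanding both sides and cancelling the symmetric terms leaves 4·(u − v) = 0. Since 4 ≠ 0, u = v. Therefore T is injective.
Solving T(x) = 5: cross-multiplying gives −4x + 2 = 5(4x − 3), which rearranges to −24x = −17, so x = 17/24.

17/24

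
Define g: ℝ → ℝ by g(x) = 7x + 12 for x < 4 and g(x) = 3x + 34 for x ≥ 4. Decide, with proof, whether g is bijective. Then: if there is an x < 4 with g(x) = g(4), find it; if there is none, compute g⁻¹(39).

27/7

Both pieces are strictly increasing (slopes 7 and 3), so each is injective on its own interval.
The left piece maps (−∞, 4) onto (−∞, 40); the right piece maps [4, ∞) onto [46, ∞).
The images leave a gap (40 has no preimage), so g is not surjective, hence not bijective.
Because the two images are disjoint, no x < 4 has g(x) = g(4), so we compute g⁻¹(39): 39 lies in (−∞, 40), so solve 7x + 12 = 39: x = (39 − 12)/7 = 27/7.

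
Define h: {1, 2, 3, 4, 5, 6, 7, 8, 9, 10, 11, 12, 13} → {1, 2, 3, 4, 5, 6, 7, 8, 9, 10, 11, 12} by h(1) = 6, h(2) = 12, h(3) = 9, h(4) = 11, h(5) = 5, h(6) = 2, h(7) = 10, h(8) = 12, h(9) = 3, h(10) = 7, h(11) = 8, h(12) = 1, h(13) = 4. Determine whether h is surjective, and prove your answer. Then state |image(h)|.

Every element of the codomain has a preimage: 1 = h(12), 2 = h(6), 3 = h(9), 4 = h(13), 5 = h(5), 6 = h(1), 7 = h(10), 8 = h(11), 9 = h(3), 10 = h(7), 11 = h(4), 12 = h(2).
Thus h is surjective.
The image of h is {1, 2, 3, 4, 5, 6, 7, 8, 9, 10, 11, 12}, which has 12 elements.

12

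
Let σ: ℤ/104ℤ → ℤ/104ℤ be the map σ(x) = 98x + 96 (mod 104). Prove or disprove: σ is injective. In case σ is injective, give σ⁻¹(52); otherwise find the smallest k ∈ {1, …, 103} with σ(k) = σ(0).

By definition, injectivity means: for all s, t in the domain, σ(s) = σ(t) implies s = t.
We have gcd(98, 104) = 2 > 1. Taking s = 0 and t = 52: σ(0) = 96 and σ(52) = 98·52 + 96 = 5192 ≡ 96 (mod 104).
So σ(0) = σ(52) while 0 ≠ 52, hence σ is not injective.
Since σ is not injective, we find the least positive k with σ(k) = σ(0): this means 98k ≡ 0 (mod 104), i.e. 104 ∣ 98k. Since gcd(98, 104) = 2, dividing through by 2 this holds exactly when 52 ∣ 49k, and as gcd(49, 52) = 1, exactly when 52 ∣ k.
The smallest positive such k is 52.

52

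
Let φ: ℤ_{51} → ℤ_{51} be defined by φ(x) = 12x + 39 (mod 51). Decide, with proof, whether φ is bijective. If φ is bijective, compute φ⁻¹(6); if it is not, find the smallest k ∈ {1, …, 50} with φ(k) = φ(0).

17

By definition, injectivity means: for all x_1, x_2 in the domain, φ(x_1) = φ(x_2) implies x_1 = x_2.
We have gcd(12, 51) = 3 > 1. Taking x_1 = 0 and x_2 = 17: φ(0) = 39 and φ(17) = 12·17 + 39 = 243 ≡ 39 (mod 51).
So φ(0) = φ(17) while 0 ≠ 17, thus φ is not injective, hence not bijective.
Since φ is not bijective, we find the least positive k with φ(k) = φ(0): this means 12k ≡ 0 (mod 51), i.e. 51 ∣ 12k. Since gcd(12, 51) = 3, dividing through by 3 this holds exactly when 17 ∣ 4k, and as gcd(4, 17) = 1, exactly when 17 ∣ k.
The smallest positive such k is 17.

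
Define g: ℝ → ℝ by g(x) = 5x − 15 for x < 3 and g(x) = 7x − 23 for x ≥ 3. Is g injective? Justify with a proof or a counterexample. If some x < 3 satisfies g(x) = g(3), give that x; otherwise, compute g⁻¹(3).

Both pieces are strictly increasing (slopes 5 and 7), so each is injective on its own interval.
The left piece maps (−∞, 3) onto (−∞, 0); the right piece maps [3, ∞) onto [−2, ∞).
These images overlap. In particular g(3) = −2 (right piece), and solving 5x − 15 = −2 on the left piece gives x = 13/5 < 3.
So g(13/5) = g(3) with 13/5 ≠ 3, and g is not injective. This x = 13/5 is the requested value below 3.

13/5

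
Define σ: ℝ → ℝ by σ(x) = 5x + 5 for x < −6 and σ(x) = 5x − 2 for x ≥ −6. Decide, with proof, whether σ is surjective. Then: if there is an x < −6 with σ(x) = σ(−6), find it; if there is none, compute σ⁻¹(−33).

Both pieces are strictly increasing (slopes 5 and 5), so each is injective on its own interval.
The left piece maps (−∞, −6) onto (−∞, −25); the right piece maps [−6, ∞) onto [−32, ∞).
The union (−∞, −25) ∪ [−32, ∞) covers ℝ, so σ is surjective.
For the follow-up: the images overlap, so an x < −6 with σ(x) = σ(−6) exists. σ(−6) = −32; solving 5x + 5 = −32 for x < −6 gives x = (−32 − 5)/5 = −37/5.

-37/5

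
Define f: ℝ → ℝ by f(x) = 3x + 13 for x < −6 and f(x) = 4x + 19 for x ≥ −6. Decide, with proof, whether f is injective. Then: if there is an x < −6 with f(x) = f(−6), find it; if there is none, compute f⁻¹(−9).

-22/3

Both pieces are strictly increasing (slopes 3 and 4), so each is injective on its own interval.
The left piece maps (−∞, −6) onto (−∞, −5); the right piece maps [−6, ∞) onto [−5, ∞).
These images are disjoint, so no value is attained by both pieces. Hence f is injective.
Because the two images are disjoint, no x < −6 has f(x) = f(−6), so we compute f⁻¹(−9): −9 lies in (−∞, −5), so solve 3x + 13 = −9: x = (−9 − 13)/3 = −22/3.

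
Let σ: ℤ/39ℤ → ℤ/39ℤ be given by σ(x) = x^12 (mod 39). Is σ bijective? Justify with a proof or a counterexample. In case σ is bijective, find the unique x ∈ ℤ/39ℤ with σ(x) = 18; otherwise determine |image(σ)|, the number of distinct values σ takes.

σ(1) = 1^12 = 1.
σ(2): Repeated squaring mod 39: 2^1 ≡ 2, 2^2 ≡ 2² = 4, 2^4 ≡ 4² = 16, 2^8 ≡ 16² = 256 ≡ 22. Since 12 = 8 + 4, 2^12 ≡ 22·16: 22·16 = 352 ≡ 1. So 2^12 ≡ 1 (mod 39).
So σ(1) = σ(2) = 1 while 1 ≠ 2, so σ is not injective, hence not bijective.
Since σ is not bijective, we determine |image(σ)|. Computing x^12 mod 39 for each x (by repeated squaring, reducing mod 39 at every step), the values σ(0), σ(1), …, σ(38) are: 0, 1, 1, 27, 1, 1, 27, 1, 1, 27, 1, 1, 27, 13, 1, 27, 1, 1, 27, 1, 1, 27, 1, 1, 27, 1, 13, 27, 1, 1, 27, 1, 1, 27, 1, 1, 27, 1, 1.
The distinct values are {0, 1, 13, 27}; there are 4 of them.

4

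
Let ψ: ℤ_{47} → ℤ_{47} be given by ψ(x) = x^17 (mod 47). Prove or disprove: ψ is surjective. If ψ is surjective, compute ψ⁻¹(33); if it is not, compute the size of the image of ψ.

11

Since 47 is prime, the nonzero elements of ℤ_{47} form a cyclic group of order 46.
As gcd(17, 46) = 1, raising to the 17th power is a bijection on this group: if x_1^17 ≡ x_2^17 then (x_1x_2^{−1})^17 = 1, and the only element of order dividing gcd(17, 46) = 1 is 1, so x_1 = x_2.
With ψ(0) = 0 this makes ψ injective on all of ℤ_{47}, hence bijective (finite equal-size domain and codomain). In particular ψ is surjective.
Since ψ is surjective, we find the preimage of 33. The inverse of x ↦ x^17 on (ℤ_{47})^× is x ↦ x^19, because 17·19 = 323 = 7·46 + 1 ≡ 1 (mod 46) and x^{46} = 1 for x ≠ 0 (Fermat). So ψ⁻¹(33) = 33^19 mod 47.
Repeated squaring mod 47: 33^1 ≡ 33, 33^2 ≡ 33² = 1089 ≡ 8, 33^4 ≡ 8² = 64 ≡ 17, 33^8 ≡ 17² = 289 ≡ 7, 33^16 ≡ 7² = 49 ≡ 2. Since 19 = 16 + 2 + 1, 33^19 ≡ 2·8·33: 2·8 = 16, then 16·33 = 528 ≡ 11. So 33^19 ≡ 11 (mod 47).
Hence ψ⁻¹(33) = 11.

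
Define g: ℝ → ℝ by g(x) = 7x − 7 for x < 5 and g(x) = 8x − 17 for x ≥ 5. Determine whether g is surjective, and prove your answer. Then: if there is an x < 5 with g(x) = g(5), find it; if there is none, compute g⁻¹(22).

30/7

Both pieces are strictly increasing (slopes 7 and 8), so each is injective on its own interval.
The left piece maps (−∞, 5) onto (−∞, 28); the right piece maps [5, ∞) onto [23, ∞).
The union (−∞, 28) ∪ [23, ∞) covers ℝ, so g is surjective.
For the follow-up: the images overlap, so an x < 5 with g(x) = g(5) exists. g(5) = 23; solving 7x − 7 = 23 for x < 5 gives x = (23 + 7)/7 = 30/7.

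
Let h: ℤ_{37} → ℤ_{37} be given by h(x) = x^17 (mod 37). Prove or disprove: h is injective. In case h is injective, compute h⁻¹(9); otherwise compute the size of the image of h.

33

Since 37 is prime, the nonzero elements of ℤ_{37} form a cyclic group of order 36.
As gcd(17, 36) = 1, raising to the 17th power is a bijection on this group: if a^17 ≡ b^17 then (ab^{−1})^17 = 1, and the only element of order dividing gcd(17, 36) = 1 is 1, so a = b.
With h(0) = 0 this makes h injective on all of ℤ_{37}, hence bijective (finite equal-size domain and codomain). In particular h is injective.
Since h is injective, we find the preimage of 9. The inverse of x ↦ x^17 on (ℤ_{37})^× is x ↦ x^17, because 17·17 = 289 = 8·36 + 1 ≡ 1 (mod 36) and x^{36} = 1 for x ≠ 0 (Fermat). So h⁻¹(9) = 9^17 mod 37.
Repeated squaring mod 37: 9^1 ≡ 9, 9^2 ≡ 9² = 81 ≡ 7, 9^4 ≡ 7² = 49 ≡ 12, 9^8 ≡ 12² = 144 ≡ 33, 9^16 ≡ 33² = 1089 ≡ 16. Since 17 = 16 + 1, 9^17 ≡ 16·9: 16·9 = 144 ≡ 33. So 9^17 ≡ 33 (mod 37).
Hence h⁻¹(9) = 33.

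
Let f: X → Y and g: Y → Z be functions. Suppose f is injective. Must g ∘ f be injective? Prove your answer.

not injective

No. Take X = Y = Z = {0, 1, 2}, f = identity (injective), and g(x) = 0 for every x.
Then (g ∘ f)(0) = 0 = (g ∘ f)(2) with 0 ≠ 2, so g ∘ f is not injective.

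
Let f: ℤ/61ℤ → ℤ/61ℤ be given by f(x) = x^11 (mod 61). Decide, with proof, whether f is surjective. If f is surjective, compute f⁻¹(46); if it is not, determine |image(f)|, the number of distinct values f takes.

49

Since 61 is prime, the nonzero elements of ℤ/61ℤ form a cyclic group of order 60.
As gcd(11, 60) = 1, raising to the 11th power is a bijection on this group: if s^11 ≡ t^11 then (st^{−1})^11 = 1, and the only element of order dividing gcd(11, 60) = 1 is 1, so s = t.
With f(0) = 0 this makes f injective on all of ℤ/61ℤ, hence bijective (finite equal-size domain and codomain). In particular f is surjective.
Since f is surjective, we find the preimage of 46. The inverse of x ↦ x^11 on (ℤ/61ℤ)^× is x ↦ x^11, because 11·11 = 121 = 2·60 + 1 ≡ 1 (mod 60) and x^{60} = 1 for x ≠ 0 (Fermat). So f⁻¹(46) = 46^11 mod 61.
Repeated squaring mod 61: 46^1 ≡ 46, 46^2 ≡ 46² = 2116 ≡ 42, 46^4 ≡ 42² = 1764 ≡ 56, 46^8 ≡ 56² = 3136 ≡ 25. Since 11 = 8 + 2 + 1, 46^11 ≡ 25·42·46: 25·42 = 1050 ≡ 13, then 13·46 = 598 ≡ 49. So 46^11 ≡ 49 (mod 61).
Hence f⁻¹(46) = 49.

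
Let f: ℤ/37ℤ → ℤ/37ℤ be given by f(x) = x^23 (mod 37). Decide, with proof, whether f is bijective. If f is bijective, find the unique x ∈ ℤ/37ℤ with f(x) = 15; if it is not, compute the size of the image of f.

19

Since 37 is prime, the nonzero elements of ℤ/37ℤ form a cyclic group of order 36.
As gcd(23, 36) = 1, raising to the 23rd power is a bijection on this group: if s^23 ≡ t^23 then (st^{−1})^23 = 1, and the only element of order dividing gcd(23, 36) = 1 is 1, so s = t.
With f(0) = 0 this makes f injective on all of ℤ/37ℤ, hence bijective (finite equal-size domain and codomain). In particular f is bijective.
Since f is bijective, we find the preimage of 15. The inverse of x ↦ x^23 on (ℤ/37ℤ)^× is x ↦ x^11, because 23·11 = 253 = 7·36 + 1 ≡ 1 (mod 36) and x^{36} = 1 for x ≠ 0 (Fermat). So f⁻¹(15) = 15^11 mod 37.
Repeated squaring mod 37: 15^1 ≡ 15, 15^2 ≡ 15² = 225 ≡ 3, 15^4 ≡ 3² = 9, 15^8 ≡ 9² = 81 ≡ 7. Since 11 = 8 + 2 + 1, 15^11 ≡ 7·3·15: 7·3 = 21, then 21·15 = 315 ≡ 19. So 15^11 ≡ 19 (mod 37).
Hence f⁻¹(15) = 19.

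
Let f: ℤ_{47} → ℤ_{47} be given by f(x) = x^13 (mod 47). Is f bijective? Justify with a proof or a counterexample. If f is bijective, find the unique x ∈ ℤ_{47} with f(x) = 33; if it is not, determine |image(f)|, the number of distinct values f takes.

45

Since 47 is prime, the nonzero elements of ℤ_{47} form a cyclic group of order 46.
As gcd(13, 46) = 1, raising to the 13th power is a bijection on this group: if s^13 ≡ t^13 then (st^{−1})^13 = 1, and the only element of order dividing gcd(13, 46) = 1 is 1, so s = t.
With f(0) = 0 this makes f injective on all of ℤ_{47}, hence bijective (finite equal-size domain and codomain). In particular f is bijective.
Since f is bijective, we find the preimage of 33. The inverse of x ↦ x^13 on (ℤ_{47})^× is x ↦ x^39, because 13·39 = 507 = 11·46 + 1 ≡ 1 (mod 46) and x^{46} = 1 for x ≠ 0 (Fermat). So f⁻¹(33) = 33^39 mod 47.
Repeated squaring mod 47: 33^1 ≡ 33, 33^2 ≡ 33² = 1089 ≡ 8, 33^4 ≡ 8² = 64 ≡ 17, 33^8 ≡ 17² = 289 ≡ 7, 33^16 ≡ 7² = 49 ≡ 2, 33^32 ≡ 2² = 4. Since 39 = 32 + 4 + 2 + 1, 33^39 ≡ 4·17·8·33: 4·17 = 68 ≡ 21, then 21·8 = 168 ≡ 27, then 27·33 = 891 ≡ 45. So 33^39 ≡ 45 (mod 47).
Hence f⁻¹(33) = 45.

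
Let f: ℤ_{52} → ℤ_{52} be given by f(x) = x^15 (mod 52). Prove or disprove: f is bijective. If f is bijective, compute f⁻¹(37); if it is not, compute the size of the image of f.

f(2): Repeated squaring mod 52: 2^1 ≡ 2, 2^2 ≡ 2² = 4, 2^4 ≡ 4² = 16, 2^8 ≡ 16² = 256 ≡ 48. Since 15 = 8 + 4 + 2 + 1, 2^15 ≡ 48·16·4·2: 48·16 = 768 ≡ 40, then 40·4 = 160 ≡ 4, then 4·2 = 8. So 2^15 ≡ 8 (mod 52).
f(6): Repeated squaring mod 52: 6^1 ≡ 6, 6^2 ≡ 6² = 36, 6^4 ≡ 36² = 1296 ≡ 48, 6^8 ≡ 48² = 2304 ≡ 16. Since 15 = 8 + 4 + 2 + 1, 6^15 ≡ 16·48·36·6: 16·48 = 768 ≡ 40, then 40·36 = 1440 ≡ 36, then 36·6 = 216 ≡ 8. So 6^15 ≡ 8 (mod 52).
So f(2) = f(6) = 8 while 2 ≠ 6, so f is not injective, hence not bijective.
Since f is not bijective, we determine |image(f)|. Computing x^15 mod 52 for each x (by repeated squaring, reducing mod 52 at every step), the values f(0), f(1), …, f(51) are: 0, 1, 8, 27, 12, 21, 8, 31, 44, 1, 12, 31, 12, 13, 40, 47, 40, 25, 8, 47, 44, 5, 40, 51, 44, 25, 0, 27, 8, 1, 12, 47, 8, 5, 44, 27, 12, 5, 12, 39, 40, 21, 40, 51, 8, 21, 44, 31, 40, 25, 44, 51.
The distinct values are {0, 1, 5, 8, 12, 13, 21, 25, 27, 31, 39, 40, 44, 47, 51}; there are 15 of them.

15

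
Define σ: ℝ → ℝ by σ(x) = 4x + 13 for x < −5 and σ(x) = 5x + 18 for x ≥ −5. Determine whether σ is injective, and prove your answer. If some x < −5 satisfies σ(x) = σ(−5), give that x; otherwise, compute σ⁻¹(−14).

Both pieces are strictly increasing (slopes 4 and 5), so each is injective on its own interval.
The left piece maps (−∞, −5) onto (−∞, −7); the right piece maps [−5, ∞) onto [−7, ∞).
These images are disjoint, so no value is attained by both pieces. So σ is injective.
Because the two images are disjoint, no x < −5 has σ(x) = σ(−5), so we compute σ⁻¹(−14): −14 lies in (−∞, −7), so solve 4x + 13 = −14: x = (−14 − 13)/4 = −27/4.

-27/4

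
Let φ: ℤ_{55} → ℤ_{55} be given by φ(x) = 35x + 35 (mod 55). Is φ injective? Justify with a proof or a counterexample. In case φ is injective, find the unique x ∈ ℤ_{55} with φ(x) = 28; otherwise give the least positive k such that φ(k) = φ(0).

11

Recall: injectivity means: for all a, b in the domain, φ(a) = φ(b) implies a = b.
We have gcd(35, 55) = 5 > 1. Taking a = 0 and b = 11: φ(0) = 35 and φ(11) = 35·11 + 35 = 420 ≡ 35 (mod 55).
So φ(0) = φ(11) while 0 ≠ 11, therefore φ is not injective.
Since φ is not injective, we find the least positive k with φ(k) = φ(0): this means 35k ≡ 0 (mod 55), i.e. 55 ∣ 35k. Since gcd(35, 55) = 5, dividing through by 5 this holds exactly when 11 ∣ 7k, and as gcd(7, 11) = 1, exactly when 11 ∣ k.
The smallest positive such k is 11.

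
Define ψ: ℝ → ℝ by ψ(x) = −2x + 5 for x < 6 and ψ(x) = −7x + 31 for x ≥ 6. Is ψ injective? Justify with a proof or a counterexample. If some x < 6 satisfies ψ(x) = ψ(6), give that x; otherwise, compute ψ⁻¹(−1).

Both pieces are strictly decreasing (slopes −2 and −7), so each is injective on its own interval.
The left piece maps (−∞, 6) onto (−7, ∞); the right piece maps [6, ∞) onto (−∞, −11].
These images are disjoint, so no value is attained by both pieces. Hence ψ is injective.
Because the two images are disjoint, no x < 6 has ψ(x) = ψ(6), so we compute ψ⁻¹(−1): −1 lies in (−7, ∞), so solve −2x + 5 = −1: x = (−1 − 5)/(−2) = 3.

3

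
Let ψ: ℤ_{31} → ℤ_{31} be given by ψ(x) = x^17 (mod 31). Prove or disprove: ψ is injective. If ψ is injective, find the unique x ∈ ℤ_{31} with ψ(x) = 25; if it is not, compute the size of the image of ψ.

5

Since 31 is prime, the nonzero elements of ℤ_{31} form a cyclic group of order 30.
As gcd(17, 30) = 1, raising to the 17th power is a bijection on this group: if u^17 ≡ v^17 then (uv^{−1})^17 = 1, and the only element of order dividing gcd(17, 30) = 1 is 1, so u = v.
With ψ(0) = 0 this makes ψ injective on all of ℤ_{31}, hence bijective (finite equal-size domain and codomain). In particular ψ is injective.
Since ψ is injective, we find the preimage of 25. The inverse of x ↦ x^17 on (ℤ_{31})^× is x ↦ x^23, because 17·23 = 391 = 13·30 + 1 ≡ 1 (mod 30) and x^{30} = 1 for x ≠ 0 (Fermat). So ψ⁻¹(25) = 25^23 mod 31.
Repeated squaring mod 31: 25^1 ≡ 25, 25^2 ≡ 25² = 625 ≡ 5, 25^4 ≡ 5² = 25, 25^8 ≡ 25² = 625 ≡ 5, 25^16 ≡ 5² = 25. Since 23 = 16 + 4 + 2 + 1, 25^23 ≡ 25·25·5·25: 25·25 = 625 ≡ 5, then 5·5 = 25, then 25·25 = 625 ≡ 5. So 25^23 ≡ 5 (mod 31).
Hence ψ⁻¹(25) = 5.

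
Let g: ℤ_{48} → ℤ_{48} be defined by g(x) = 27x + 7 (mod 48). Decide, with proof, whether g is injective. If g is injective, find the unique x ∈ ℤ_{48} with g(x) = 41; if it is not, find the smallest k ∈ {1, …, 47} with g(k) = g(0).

16

We have gcd(27, 48) = 3 > 1. Taking s = 0 and t = 16: g(0) = 7 and g(16) = 27·16 + 7 = 439 ≡ 7 (mod 48).
So g(0) = g(16) while 0 ≠ 16, so g is not injective.
Since g is not injective, we find the least positive k with g(k) = g(0): this means 27k ≡ 0 (mod 48), i.e. 48 ∣ 27k. Since gcd(27, 48) = 3, dividing through by 3 this holds exactly when 16 ∣ 9k, and as gcd(9, 16) = 1, exactly when 16 ∣ k.
The smallest positive such k is 16.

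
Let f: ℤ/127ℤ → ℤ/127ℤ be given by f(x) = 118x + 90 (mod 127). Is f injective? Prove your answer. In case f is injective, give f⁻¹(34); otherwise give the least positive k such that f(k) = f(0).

If f(u) = f(v), then 118u ≡ 118v (mod 127). Because gcd(118, 127) = 1, we may cancel 118 to get u ≡ v (mod 127).
Therefore f is injective.
We now compute 118⁻¹ mod 127 explicitly. Euclid's algorithm: 127 = 1·118 + 9, 118 = 13·9 + 1; back-substituting gives 1 = 14·118 − 13·127, so 118⁻¹ ≡ 14 (mod 127).
Since f is injective, we find f⁻¹(34): we need 118x ≡ 34 − 90 ≡ 71 (mod 127). Using 118⁻¹ = 14: x ≡ 14·71 = 994 = 7·127 + 105, so x = 105.
Check: f(105) = 118·105 + 90 = 12480 = 98·127 + 34 ≡ 34 (mod 127).

105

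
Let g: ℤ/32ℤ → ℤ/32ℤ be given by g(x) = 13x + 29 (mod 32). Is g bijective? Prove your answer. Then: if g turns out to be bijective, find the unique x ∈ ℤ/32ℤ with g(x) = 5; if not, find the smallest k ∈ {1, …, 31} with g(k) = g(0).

Recall that g is injective when g(s) = g(t) forces s = t.
If g(s) = g(t), then 13s ≡ 13t (mod 32). Because gcd(13, 32) = 1, we may cancel 13 to get s ≡ t (mod 32).
We now compute 13⁻¹ mod 32 explicitly. Euclid's algorithm: 32 = 2·13 + 6, 13 = 2·6 + 1; back-substituting gives 1 = 5·13 − 2·32, so 13⁻¹ ≡ 5 (mod 32).
For any y ∈ ℤ/32ℤ, x = 5(y − 29) mod 32 satisfies g(x) = 13·5(y − 29) + 29 ≡ y (since 13·5 ≡ 1 mod 32). So every y has a preimage.
So g is bijective.
Since g is bijective, we compute g⁻¹(5): solve 13x + 29 ≡ 5 (mod 32), i.e. 13x ≡ 8 (mod 32).
Multiplying by 13⁻¹ = 5 gives x ≡ 5·8 = 40 = 1·32 + 8 ≡ 8 (mod 32).
Check: g(8) = 13·8 + 29 = 133 = 4·32 + 5 ≡ 5 (mod 32).

8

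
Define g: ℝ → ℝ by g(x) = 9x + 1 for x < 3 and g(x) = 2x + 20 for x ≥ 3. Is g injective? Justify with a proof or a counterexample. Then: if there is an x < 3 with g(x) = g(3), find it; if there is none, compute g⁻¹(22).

Both pieces are strictly increasing (slopes 9 and 2), so each is injective on its own interval.
The left piece maps (−∞, 3) onto (−∞, 28); the right piece maps [3, ∞) onto [26, ∞).
These images overlap. In particular g(3) = 26 (right piece), and solving 9x + 1 = 26 on the left piece gives x = 25/9 < 3.
So g(25/9) = g(3) with 25/9 ≠ 3, and g is not injective. This x = 25/9 is the requested value below 3.

25/9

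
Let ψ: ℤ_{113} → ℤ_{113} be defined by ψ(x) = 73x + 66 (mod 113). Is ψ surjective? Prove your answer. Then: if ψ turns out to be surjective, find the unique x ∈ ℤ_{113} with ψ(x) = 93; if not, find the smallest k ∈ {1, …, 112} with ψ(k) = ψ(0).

53

Recall: ψ is surjective if every y in the codomain equals ψ(x) for some x in the domain.
Since gcd(73, 113) = 1, 73 is invertible modulo 113. Euclid's algorithm: 113 = 1·73 + 40, 73 = 1·40 + 33, 40 = 1·33 + 7, 33 = 4·7 + 5, 7 = 1·5 + 2, 5 = 2·2 + 1; back-substituting gives 1 = 48·73 − 31·113, so 73⁻¹ ≡ 48 (mod 113).
Then y ↦ 48(y − 66) is a two-sided inverse to ψ, so every y ∈ ℤ_{113} has a preimage.
Thus ψ is surjective.
Since ψ is surjective, we compute ψ⁻¹(93): solve 73x + 66 ≡ 93 (mod 113), i.e. 73x ≡ 27 (mod 113).
Multiplying by 73⁻¹ = 48 gives x ≡ 48·27 = 1296 = 11·113 + 53 ≡ 53 (mod 113).
Check: ψ(53) = 73·53 + 66 = 3935 = 34·113 + 93 ≡ 93 (mod 113).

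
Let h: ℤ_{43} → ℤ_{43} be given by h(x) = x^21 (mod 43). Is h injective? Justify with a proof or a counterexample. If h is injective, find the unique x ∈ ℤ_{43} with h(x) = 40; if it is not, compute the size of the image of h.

h(2): Repeated squaring mod 43: 2^1 ≡ 2, 2^2 ≡ 2² = 4, 2^4 ≡ 4² = 16, 2^8 ≡ 16² = 256 ≡ 41, 2^16 ≡ 41² = 1681 ≡ 4. Since 21 = 16 + 4 + 1, 2^21 ≡ 4·16·2: 4·16 = 64 ≡ 21, then 21·2 = 42. So 2^21 ≡ 42 (mod 43).
h(3): Repeated squaring mod 43: 3^1 ≡ 3, 3^2 ≡ 3² = 9, 3^4 ≡ 9² = 81 ≡ 38, 3^8 ≡ 38² = 1444 ≡ 25, 3^16 ≡ 25² = 625 ≡ 23. Since 21 = 16 + 4 + 1, 3^21 ≡ 23·38·3: 23·38 = 874 ≡ 14, then 14·3 = 42. So 3^21 ≡ 42 (mod 43).
So h(2) = h(3) = 42 while 2 ≠ 3, so h is not injective.
Since h is not injective, we determine |image(h)|. Computing x^21 mod 43 for each x (by repeated squaring, reducing mod 43 at every step), the values h(0), h(1), …, h(42) are: 0, 1, 42, 42, 1, 42, 1, 42, 42, 1, 1, 1, 42, 1, 1, 1, 1, 1, 42, 42, 42, 1, 42, 1, 1, 1, 42, 42, 42, 42, 42, 1, 42, 42, 42, 1, 1, 42, 1, 42, 1, 1, 42.
The distinct values are {0, 1, 42}; there are 3 of them.

3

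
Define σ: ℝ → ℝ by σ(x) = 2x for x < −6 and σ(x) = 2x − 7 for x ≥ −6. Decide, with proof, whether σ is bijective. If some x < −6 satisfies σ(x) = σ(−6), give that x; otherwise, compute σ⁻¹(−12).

-19/2

Both pieces are strictly increasing (slopes 2 and 2), so each is injective on its own interval.
The left piece maps (−∞, −6) onto (−∞, −12); the right piece maps [−6, ∞) onto [−19, ∞).
These images overlap. In particular σ(−6) = −19 (right piece), and solving 2x = −19 on the left piece gives x = −19/2 < −6.
So σ(−19/2) = σ(−6) with −19/2 ≠ −6, and σ is not injective, hence not bijective. This x = −19/2 is the requested value below −6.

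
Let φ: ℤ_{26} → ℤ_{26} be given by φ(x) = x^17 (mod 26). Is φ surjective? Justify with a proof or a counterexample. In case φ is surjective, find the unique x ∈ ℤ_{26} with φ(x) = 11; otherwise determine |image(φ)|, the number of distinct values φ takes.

Computing x^17 mod 26 for each x (by repeated squaring, reducing mod 26 at every step), the values φ(0), φ(1), …, φ(25) are: 0, 1, 6, 9, 10, 5, 2, 11, 8, 3, 4, 7, 12, 13, 14, 19, 22, 23, 18, 15, 24, 21, 16, 17, 20, 25.
Every element of ℤ_{26} appears exactly once in this list, so φ is a bijection, and in particular surjective.
Since φ is surjective, we read off the preimage of 11 from the same table: φ(7) = 11, so φ⁻¹(11) = 7.

7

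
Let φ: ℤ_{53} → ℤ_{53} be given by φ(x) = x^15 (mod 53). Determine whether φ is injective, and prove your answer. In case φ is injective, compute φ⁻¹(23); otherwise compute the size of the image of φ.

Since 53 is prime, the nonzero elements of ℤ_{53} form a cyclic group of order 52.
As gcd(15, 52) = 1, raising to the 15th power is a bijection on this group: if s^15 ≡ t^15 then (st^{−1})^15 = 1, and the only element of order dividing gcd(15, 52) = 1 is 1, so s = t.
With φ(0) = 0 this makes φ injective on all of ℤ_{53}, hence bijective (finite equal-size domain and codomain). In particular φ is injective.
Since φ is injective, we find the preimage of 23. The inverse of x ↦ x^15 on (ℤ_{53})^× is x ↦ x^7, because 15·7 = 105 = 2·52 + 1 ≡ 1 (mod 52) and x^{52} = 1 for x ≠ 0 (Fermat). So φ⁻¹(23) = 23^7 mod 53.
Repeated squaring mod 53: 23^1 ≡ 23, 23^2 ≡ 23² = 529 ≡ 52, 23^4 ≡ 52² = 2704 ≡ 1. Since 7 = 4 + 2 + 1, 23^7 ≡ 1·52·23: 1·52 = 52, then 52·23 = 1196 ≡ 30. So 23^7 ≡ 30 (mod 53).
Hence φ⁻¹(23) = 30.

30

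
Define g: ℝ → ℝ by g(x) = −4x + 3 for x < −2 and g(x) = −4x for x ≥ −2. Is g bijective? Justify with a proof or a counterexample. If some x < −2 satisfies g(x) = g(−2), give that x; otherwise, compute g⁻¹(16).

Both pieces are strictly decreasing (slopes −4 and −4), so each is injective on its own interval.
The left piece maps (−∞, −2) onto (11, ∞); the right piece maps [−2, ∞) onto (−∞, 8].
The images leave a gap (11 has no preimage), so g is not surjective, hence not bijective.
Because the two images are disjoint, no x < −2 has g(x) = g(−2), so we compute g⁻¹(16): 16 lies in (11, ∞), so solve −4x + 3 = 16: x = (16 − 3)/(−4) = −13/4.

-13/4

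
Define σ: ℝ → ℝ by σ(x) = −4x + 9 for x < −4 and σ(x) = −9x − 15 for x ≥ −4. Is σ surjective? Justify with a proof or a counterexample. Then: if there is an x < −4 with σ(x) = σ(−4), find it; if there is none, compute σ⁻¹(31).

-11/2

Both pieces are strictly decreasing (slopes −4 and −9), so each is injective on its own interval.
The left piece maps (−∞, −4) onto (25, ∞); the right piece maps [−4, ∞) onto (−∞, 21].
The union (25, ∞) ∪ (−∞, 21] omits the interval between 25 and 21; in particular 25 has no preimage. So σ is not surjective.
Because the two images are disjoint, no x < −4 has σ(x) = σ(−4), so we compute σ⁻¹(31): 31 lies in (25, ∞), so solve −4x + 9 = 31: x = (31 − 9)/(−4) = −11/2.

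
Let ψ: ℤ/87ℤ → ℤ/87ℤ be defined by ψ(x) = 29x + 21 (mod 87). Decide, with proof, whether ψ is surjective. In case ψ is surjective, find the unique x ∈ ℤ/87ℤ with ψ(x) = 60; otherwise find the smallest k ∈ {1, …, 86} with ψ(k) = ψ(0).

Since gcd(29, 87) = 29, we have 29x ≡ 0 (mod 29) for all x, so ψ(x) ≡ 21 (mod 29).
But 0 ≢ 21 (mod 29), so 0 ∈ ℤ/87ℤ has no preimage. So ψ is not surjective.
Since ψ is not surjective, we find the least positive k with ψ(k) = ψ(0): this means 29k ≡ 0 (mod 87), i.e. 87 ∣ 29k. Since gcd(29, 87) = 29, dividing through by 29 this holds exactly when 3 ∣ k.
The smallest positive such k is 3.

3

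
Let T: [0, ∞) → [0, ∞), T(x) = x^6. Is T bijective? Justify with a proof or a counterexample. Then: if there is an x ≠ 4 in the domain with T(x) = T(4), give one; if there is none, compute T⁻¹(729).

On [0, ∞), x ↦ x^6 is strictly increasing (injective) and for any y ∈ [0, ∞) the 6th root y^{1/6} lies in [0, ∞) (surjective). So T is bijective.
Since x ↦ x^6 is strictly increasing on [0, ∞), it is injective there, so no x ≠ 4 in the domain has T(x) = T(4). We therefore compute T⁻¹(729) = 729^{1/6} = 3 (indeed 3^6 = 729).

3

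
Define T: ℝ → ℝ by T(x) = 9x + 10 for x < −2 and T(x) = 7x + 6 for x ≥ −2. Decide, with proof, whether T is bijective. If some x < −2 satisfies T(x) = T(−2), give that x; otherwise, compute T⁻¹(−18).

-28/9

Both pieces are strictly increasing (slopes 9 and 7), so each is injective on its own interval.
The left piece maps (−∞, −2) onto (−∞, −8); the right piece maps [−2, ∞) onto [−8, ∞).
Since −8 = −8, the images partition ℝ: T is injective and surjective, hence bijective.
Because the two images are disjoint, no x < −2 has T(x) = T(−2), so we compute T⁻¹(−18): −18 lies in (−∞, −8), so solve 9x + 10 = −18: x = (−18 − 10)/9 = −28/9.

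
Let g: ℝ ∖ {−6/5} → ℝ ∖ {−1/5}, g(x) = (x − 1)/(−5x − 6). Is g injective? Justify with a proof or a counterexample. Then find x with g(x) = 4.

-23/21

Suppose g(a) = g(b). Cross-multiplying: (a − 1)(−5b − 6) = (b − 1)(−5a − 6).
Expanding both sides and cancelling the symmetric terms leaves −11·(a − b) = 0. Since −11 ≠ 0, a = b. Hence g is injective.
Solving g(x) = 4: cross-multiplying gives x − 1 = 4(−5x − 6), which rearranges to 21x = −23, so x = −23/21.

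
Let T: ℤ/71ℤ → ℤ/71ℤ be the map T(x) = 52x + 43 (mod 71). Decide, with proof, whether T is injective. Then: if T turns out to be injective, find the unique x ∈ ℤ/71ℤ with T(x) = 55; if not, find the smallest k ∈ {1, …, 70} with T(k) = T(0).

If T(x_1) = T(x_2), then 52x_1 ≡ 52x_2 (mod 71). Because gcd(52, 71) = 1, we may cancel 52 to get x_1 ≡ x_2 (mod 71).
Hence T is injective.
We now compute 52⁻¹ mod 71 explicitly. Euclid's algorithm: 71 = 1·52 + 19, 52 = 2·19 + 14, 19 = 1·14 + 5, 14 = 2·5 + 4, 5 = 1·4 + 1; back-substituting gives 1 = 56·52 − 41·71, so 52⁻¹ ≡ 56 (mod 71).
Since T is injective, we find T⁻¹(55): we need 52x ≡ 55 − 43 ≡ 12 (mod 71). Using 52⁻¹ = 56: x ≡ 56·12 = 672 = 9·71 + 33, so x = 33.
Check: T(33) = 52·33 + 43 = 1759 = 24·71 + 55 ≡ 55 (mod 71).

33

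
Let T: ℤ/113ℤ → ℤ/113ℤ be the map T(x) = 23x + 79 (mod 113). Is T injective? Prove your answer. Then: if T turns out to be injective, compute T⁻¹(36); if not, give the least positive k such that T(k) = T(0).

By definition, T is injective if T(s) = T(t) implies s = t.
If T(s) = T(t), then 23s ≡ 23t (mod 113). Because gcd(23, 113) = 1, we may cancel 23 to get s ≡ t (mod 113).
Thus T is injective.
We now compute 23⁻¹ mod 113 explicitly. Euclid's algorithm: 113 = 4·23 + 21, 23 = 1·21 + 2, 21 = 10·2 + 1; back-substituting gives 1 = 59·23 − 12·113, so 23⁻¹ ≡ 59 (mod 113).
Since T is injective, we find T⁻¹(36): we need 23x ≡ 36 − 79 ≡ 70 (mod 113). Using 23⁻¹ = 59: x ≡ 59·70 = 4130 = 36·113 + 62, so x = 62.
Check: T(62) = 23·62 + 79 = 1505 = 13·113 + 36 ≡ 36 (mod 113).

62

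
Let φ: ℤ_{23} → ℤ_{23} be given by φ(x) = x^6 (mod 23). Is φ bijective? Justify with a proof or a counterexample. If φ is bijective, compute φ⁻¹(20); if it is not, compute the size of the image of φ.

φ(11): Repeated squaring mod 23: 11^1 ≡ 11, 11^2 ≡ 11² = 121 ≡ 6, 11^4 ≡ 6² = 36 ≡ 13. Since 6 = 4 + 2, 11^6 ≡ 13·6: 13·6 = 78 ≡ 9. So 11^6 ≡ 9 (mod 23).
φ(12): Repeated squaring mod 23: 12^1 ≡ 12, 12^2 ≡ 12² = 144 ≡ 6, 12^4 ≡ 6² = 36 ≡ 13. Since 6 = 4 + 2, 12^6 ≡ 13·6: 13·6 = 78 ≡ 9. So 12^6 ≡ 9 (mod 23).
So φ(11) = φ(12) = 9 while 11 ≠ 12, therefore φ is not injective, hence not bijective.
Since φ is not bijective, we determine |image(φ)|. Computing x^6 mod 23 for each x (by repeated squaring, reducing mod 23 at every step), the values φ(0), φ(1), …, φ(22) are: 0, 1, 18, 16, 2, 8, 12, 4, 13, 3, 6, 9, 9, 6, 3, 13, 4, 12, 8, 2, 16, 18, 1.
The distinct values are {0, 1, 2, 3, 4, 6, 8, 9, 12, 13, 16, 18}; there are 12 of them.

12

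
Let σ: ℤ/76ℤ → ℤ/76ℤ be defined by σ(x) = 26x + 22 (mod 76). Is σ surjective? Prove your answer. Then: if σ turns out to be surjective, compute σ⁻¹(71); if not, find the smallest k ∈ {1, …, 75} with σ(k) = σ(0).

38

Since gcd(26, 76) = 2, we have 26x ≡ 0 (mod 2) for all x, so σ(x) ≡ 0 (mod 2).
But 1 ≢ 0 (mod 2), so 1 ∈ ℤ/76ℤ has no preimage. Thus σ is not surjective.
Since σ is not surjective, we find the least positive k with σ(k) = σ(0): this means 26k ≡ 0 (mod 76), i.e. 76 ∣ 26k. Since gcd(26, 76) = 2, dividing through by 2 this holds exactly when 38 ∣ 13k, and as gcd(13, 38) = 1, exactly when 38 ∣ k.
The smallest positive such k is 38.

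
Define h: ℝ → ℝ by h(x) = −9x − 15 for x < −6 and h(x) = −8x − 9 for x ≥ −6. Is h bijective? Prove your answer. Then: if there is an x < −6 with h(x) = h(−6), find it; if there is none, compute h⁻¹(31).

Both pieces are strictly decreasing (slopes −9 and −8), so each is injective on its own interval.
The left piece maps (−∞, −6) onto (39, ∞); the right piece maps [−6, ∞) onto (−∞, 39].
Since 39 = 39, the images partition ℝ: h is injective and surjective, hence bijective.
Because the two images are disjoint, no x < −6 has h(x) = h(−6), so we compute h⁻¹(31): 31 lies in (−∞, 39], so solve −8x − 9 = 31: x = (31 + 9)/(−8) = −5.

-5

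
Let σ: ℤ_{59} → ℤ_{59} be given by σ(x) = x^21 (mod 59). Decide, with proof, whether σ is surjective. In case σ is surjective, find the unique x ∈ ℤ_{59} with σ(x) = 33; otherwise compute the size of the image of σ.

Since 59 is prime, the nonzero elements of ℤ_{59} form a cyclic group of order 58.
As gcd(21, 58) = 1, raising to the 21st power is a bijection on this group: if a^21 ≡ b^21 then (ab^{−1})^21 = 1, and the only element of order dividing gcd(21, 58) = 1 is 1, so a = b.
With σ(0) = 0 this makes σ injective on all of ℤ_{59}, hence bijective (finite equal-size domain and codomain). In particular σ is surjective.
Since σ is surjective, we find the preimage of 33. The inverse of x ↦ x^21 on (ℤ_{59})^× is x ↦ x^47, because 21·47 = 987 = 17·58 + 1 ≡ 1 (mod 58) and x^{58} = 1 for x ≠ 0 (Fermat). So σ⁻¹(33) = 33^47 mod 59.
Repeated squaring mod 59: 33^1 ≡ 33, 33^2 ≡ 33² = 1089 ≡ 27, 33^4 ≡ 27² = 729 ≡ 21, 33^8 ≡ 21² = 441 ≡ 28, 33^16 ≡ 28² = 784 ≡ 17, 33^32 ≡ 17² = 289 ≡ 53. Since 47 = 32 + 8 + 4 + 2 + 1, 33^47 ≡ 53·28·21·27·33: 53·28 = 1484 ≡ 9, then 9·21 = 189 ≡ 12, then 12·27 = 324 ≡ 29, then 29·33 = 957 ≡ 13. So 33^47 ≡ 13 (mod 59).
Hence σ⁻¹(33) = 13.

13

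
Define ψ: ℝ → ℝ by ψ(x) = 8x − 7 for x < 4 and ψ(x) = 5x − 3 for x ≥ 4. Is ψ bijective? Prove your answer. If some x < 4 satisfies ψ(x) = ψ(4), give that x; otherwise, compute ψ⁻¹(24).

Both pieces are strictly increasing (slopes 8 and 5), so each is injective on its own interval.
The left piece maps (−∞, 4) onto (−∞, 25); the right piece maps [4, ∞) onto [17, ∞).
These images overlap. In particular ψ(4) = 17 (right piece), and solving 8x − 7 = 17 on the left piece gives x = 3 < 4.
So ψ(3) = ψ(4) with 3 ≠ 4, and ψ is not injective, hence not bijective. This x = 3 is the requested value below 4.

3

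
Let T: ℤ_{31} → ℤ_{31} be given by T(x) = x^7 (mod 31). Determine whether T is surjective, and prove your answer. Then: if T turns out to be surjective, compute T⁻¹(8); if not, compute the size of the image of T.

Since 31 is prime, the nonzero elements of ℤ_{31} form a cyclic group of order 30.
As gcd(7, 30) = 1, raising to the 7th power is a bijection on this group: if u^7 ≡ v^7 then (uv^{−1})^7 = 1, and the only element of order dividing gcd(7, 30) = 1 is 1, so u = v.
With T(0) = 0 this makes T injective on all of ℤ_{31}, hence bijective (finite equal-size domain and codomain). In particular T is surjective.
Since T is surjective, we find the preimage of 8. The inverse of x ↦ x^7 on (ℤ_{31})^× is x ↦ x^13, because 7·13 = 91 = 3·30 + 1 ≡ 1 (mod 30) and x^{30} = 1 for x ≠ 0 (Fermat). So T⁻¹(8) = 8^13 mod 31.
Repeated squaring mod 31: 8^1 ≡ 8, 8^2 ≡ 8² = 64 ≡ 2, 8^4 ≡ 2² = 4, 8^8 ≡ 4² = 16. Since 13 = 8 + 4 + 1, 8^13 ≡ 16·4·8: 16·4 = 64 ≡ 2, then 2·8 = 16. So 8^13 ≡ 16 (mod 31).
Hence T⁻¹(8) = 16.

16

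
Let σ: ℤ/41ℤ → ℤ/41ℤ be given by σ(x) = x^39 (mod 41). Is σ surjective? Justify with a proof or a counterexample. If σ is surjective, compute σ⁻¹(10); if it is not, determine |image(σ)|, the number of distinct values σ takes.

Since 41 is prime, the nonzero elements of ℤ/41ℤ form a cyclic group of order 40.
As gcd(39, 40) = 1, raising to the 39th power is a bijection on this group: if a^39 ≡ b^39 then (ab^{−1})^39 = 1, and the only element of order dividing gcd(39, 40) = 1 is 1, so a = b.
With σ(0) = 0 this makes σ injective on all of ℤ/41ℤ, hence bijective (finite equal-size domain and codomain). In particular σ is surjective.
Since σ is surjective, we find the preimage of 10. The inverse of x ↦ x^39 on (ℤ/41ℤ)^× is x ↦ x^39, because 39·39 = 1521 = 38·40 + 1 ≡ 1 (mod 40) and x^{40} = 1 for x ≠ 0 (Fermat). So σ⁻¹(10) = 10^39 mod 41.
Repeated squaring mod 41: 10^1 ≡ 10, 10^2 ≡ 10² = 100 ≡ 18, 10^4 ≡ 18² = 324 ≡ 37, 10^8 ≡ 37² = 1369 ≡ 16, 10^16 ≡ 16² = 256 ≡ 10, 10^32 ≡ 10² = 100 ≡ 18. Since 39 = 32 + 4 + 2 + 1, 10^39 ≡ 18·37·18·10: 18·37 = 666 ≡ 10, then 10·18 = 180 ≡ 16, then 16·10 = 160 ≡ 37. So 10^39 ≡ 37 (mod 41).
Hence σ⁻¹(10) = 37.

37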